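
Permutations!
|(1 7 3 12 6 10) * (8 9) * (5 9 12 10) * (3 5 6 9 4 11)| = 21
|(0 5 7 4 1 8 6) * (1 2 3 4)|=6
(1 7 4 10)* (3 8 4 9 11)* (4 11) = (1 7 9 4 10)(3 8 11) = [0, 7, 2, 8, 10, 5, 6, 9, 11, 4, 1, 3]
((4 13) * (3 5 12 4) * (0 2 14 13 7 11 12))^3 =((0 2 14 13 3 5)(4 7 11 12))^3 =(0 13)(2 3)(4 12 11 7)(5 14)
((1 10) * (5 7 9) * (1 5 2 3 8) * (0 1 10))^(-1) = (0 1)(2 9 7 5 10 8 3)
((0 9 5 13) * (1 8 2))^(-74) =(0 5)(1 8 2)(9 13)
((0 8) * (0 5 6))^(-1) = (0 6 5 8) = ((0 8 5 6))^(-1)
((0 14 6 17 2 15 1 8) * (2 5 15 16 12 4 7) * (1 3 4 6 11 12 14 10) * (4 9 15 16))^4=(2 4 7)(3 9 15)(5 12 16 6 14 17 11)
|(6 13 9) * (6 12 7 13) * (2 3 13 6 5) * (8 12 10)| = 10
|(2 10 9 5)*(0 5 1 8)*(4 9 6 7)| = 10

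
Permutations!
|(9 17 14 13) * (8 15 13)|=6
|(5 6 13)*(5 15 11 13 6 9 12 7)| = 12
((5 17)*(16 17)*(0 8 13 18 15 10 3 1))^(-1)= (0 1 3 10 15 18 13 8)(5 17 16)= ((0 8 13 18 15 10 3 1)(5 16 17))^(-1)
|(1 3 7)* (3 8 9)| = 5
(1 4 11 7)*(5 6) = (1 4 11 7)(5 6) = [0, 4, 2, 3, 11, 6, 5, 1, 8, 9, 10, 7]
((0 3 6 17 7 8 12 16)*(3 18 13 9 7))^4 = ((0 18 13 9 7 8 12 16)(3 6 17))^4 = (0 7)(3 6 17)(8 18)(9 16)(12 13)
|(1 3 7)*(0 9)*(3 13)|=|(0 9)(1 13 3 7)|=4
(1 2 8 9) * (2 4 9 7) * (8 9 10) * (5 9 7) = (1 4 10 8 5 9)(2 7) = [0, 4, 7, 3, 10, 9, 6, 2, 5, 1, 8]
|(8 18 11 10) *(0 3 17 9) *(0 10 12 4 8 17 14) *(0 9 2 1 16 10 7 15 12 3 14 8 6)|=|(0 14 9 7 15 12 4 6)(1 16 10 17 2)(3 8 18 11)|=40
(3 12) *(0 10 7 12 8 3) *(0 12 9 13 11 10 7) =(0 7 9 13 11 10)(3 8) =[7, 1, 2, 8, 4, 5, 6, 9, 3, 13, 0, 10, 12, 11]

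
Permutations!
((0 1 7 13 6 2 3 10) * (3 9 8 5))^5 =(0 2 10 6 3 13 5 7 8 1 9)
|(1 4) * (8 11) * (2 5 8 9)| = |(1 4)(2 5 8 11 9)| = 10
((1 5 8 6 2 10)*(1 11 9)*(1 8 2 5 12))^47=(1 12)(2 6 9 10 5 8 11)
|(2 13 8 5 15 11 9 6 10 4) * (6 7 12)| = 12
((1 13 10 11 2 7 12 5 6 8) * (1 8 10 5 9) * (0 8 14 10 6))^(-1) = (0 5 13 1 9 12 7 2 11 10 14 8) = ((0 8 14 10 11 2 7 12 9 1 13 5))^(-1)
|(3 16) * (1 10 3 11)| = |(1 10 3 16 11)| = 5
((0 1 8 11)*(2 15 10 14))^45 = (0 1 8 11)(2 15 10 14)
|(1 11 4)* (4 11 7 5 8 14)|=|(1 7 5 8 14 4)|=6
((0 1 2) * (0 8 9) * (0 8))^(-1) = (0 2 1)(8 9)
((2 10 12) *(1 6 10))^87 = ((1 6 10 12 2))^87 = (1 10 2 6 12)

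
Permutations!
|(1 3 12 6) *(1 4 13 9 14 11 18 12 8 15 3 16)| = 24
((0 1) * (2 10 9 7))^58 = ((0 1)(2 10 9 7))^58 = (2 9)(7 10)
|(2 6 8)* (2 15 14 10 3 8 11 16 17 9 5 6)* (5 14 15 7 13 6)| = 11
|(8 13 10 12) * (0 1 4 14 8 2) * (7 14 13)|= 21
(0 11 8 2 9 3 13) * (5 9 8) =(0 11 5 9 3 13)(2 8) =[11, 1, 8, 13, 4, 9, 6, 7, 2, 3, 10, 5, 12, 0]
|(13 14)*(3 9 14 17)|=|(3 9 14 13 17)|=5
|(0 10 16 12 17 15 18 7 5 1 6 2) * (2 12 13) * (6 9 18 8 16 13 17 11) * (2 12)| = 140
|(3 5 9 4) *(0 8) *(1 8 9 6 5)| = 6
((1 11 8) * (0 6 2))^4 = (0 6 2)(1 11 8) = ((0 6 2)(1 11 8))^4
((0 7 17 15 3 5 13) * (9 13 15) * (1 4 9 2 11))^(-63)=(17)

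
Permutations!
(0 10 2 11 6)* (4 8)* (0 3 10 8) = [8, 1, 11, 10, 0, 5, 3, 7, 4, 9, 2, 6] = (0 8 4)(2 11 6 3 10)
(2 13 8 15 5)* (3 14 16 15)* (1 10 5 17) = [0, 10, 13, 14, 4, 2, 6, 7, 3, 9, 5, 11, 12, 8, 16, 17, 15, 1] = (1 10 5 2 13 8 3 14 16 15 17)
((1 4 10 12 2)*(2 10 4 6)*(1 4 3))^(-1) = ((1 6 2 4 3)(10 12))^(-1) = (1 3 4 2 6)(10 12)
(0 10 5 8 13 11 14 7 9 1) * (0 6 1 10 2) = (0 2)(1 6)(5 8 13 11 14 7 9 10) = [2, 6, 0, 3, 4, 8, 1, 9, 13, 10, 5, 14, 12, 11, 7]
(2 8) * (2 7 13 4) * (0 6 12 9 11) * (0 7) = (0 6 12 9 11 7 13 4 2 8) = [6, 1, 8, 3, 2, 5, 12, 13, 0, 11, 10, 7, 9, 4]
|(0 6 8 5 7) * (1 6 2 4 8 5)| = 8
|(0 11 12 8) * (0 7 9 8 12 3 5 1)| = 15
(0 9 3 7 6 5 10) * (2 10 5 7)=(0 9 3 2 10)(6 7)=[9, 1, 10, 2, 4, 5, 7, 6, 8, 3, 0]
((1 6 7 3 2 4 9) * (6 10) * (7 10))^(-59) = (1 7 3 2 4 9)(6 10)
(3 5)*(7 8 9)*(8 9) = (3 5)(7 9) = [0, 1, 2, 5, 4, 3, 6, 9, 8, 7]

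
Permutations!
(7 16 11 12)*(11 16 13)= (16)(7 13 11 12)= [0, 1, 2, 3, 4, 5, 6, 13, 8, 9, 10, 12, 7, 11, 14, 15, 16]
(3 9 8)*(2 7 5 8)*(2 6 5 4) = (2 7 4)(3 9 6 5 8) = [0, 1, 7, 9, 2, 8, 5, 4, 3, 6]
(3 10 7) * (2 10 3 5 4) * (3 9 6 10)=[0, 1, 3, 9, 2, 4, 10, 5, 8, 6, 7]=(2 3 9 6 10 7 5 4)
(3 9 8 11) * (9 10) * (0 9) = [9, 1, 2, 10, 4, 5, 6, 7, 11, 8, 0, 3] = (0 9 8 11 3 10)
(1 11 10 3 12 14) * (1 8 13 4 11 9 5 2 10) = (1 9 5 2 10 3 12 14 8 13 4 11) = [0, 9, 10, 12, 11, 2, 6, 7, 13, 5, 3, 1, 14, 4, 8]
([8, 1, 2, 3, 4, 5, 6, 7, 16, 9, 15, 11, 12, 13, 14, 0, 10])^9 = (0 15 10 16 8)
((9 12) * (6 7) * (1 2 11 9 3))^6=((1 2 11 9 12 3)(6 7))^6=(12)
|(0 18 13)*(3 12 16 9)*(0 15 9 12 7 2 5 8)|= |(0 18 13 15 9 3 7 2 5 8)(12 16)|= 10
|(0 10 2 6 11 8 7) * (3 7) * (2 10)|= |(0 2 6 11 8 3 7)|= 7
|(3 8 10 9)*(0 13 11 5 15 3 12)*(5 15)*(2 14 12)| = 11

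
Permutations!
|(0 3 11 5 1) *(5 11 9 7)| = |(11)(0 3 9 7 5 1)| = 6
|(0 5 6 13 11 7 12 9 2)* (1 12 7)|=9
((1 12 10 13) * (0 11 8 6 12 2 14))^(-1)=(0 14 2 1 13 10 12 6 8 11)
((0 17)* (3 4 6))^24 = (17)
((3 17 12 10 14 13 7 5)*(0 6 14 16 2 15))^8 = (0 12 13 2 3 6 10 7 15 17 14 16 5) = ((0 6 14 13 7 5 3 17 12 10 16 2 15))^8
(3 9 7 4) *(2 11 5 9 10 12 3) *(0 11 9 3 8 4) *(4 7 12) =(0 11 5 3 10 4 2 9 12 8 7) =[11, 1, 9, 10, 2, 3, 6, 0, 7, 12, 4, 5, 8]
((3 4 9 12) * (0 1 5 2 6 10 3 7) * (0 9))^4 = (0 6)(1 10)(2 4)(3 5)(7 9 12)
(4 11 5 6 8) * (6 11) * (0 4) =[4, 1, 2, 3, 6, 11, 8, 7, 0, 9, 10, 5] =(0 4 6 8)(5 11)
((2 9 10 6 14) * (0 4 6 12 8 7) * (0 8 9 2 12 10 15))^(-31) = (0 12 4 9 6 15 14)(7 8)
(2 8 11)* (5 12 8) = [0, 1, 5, 3, 4, 12, 6, 7, 11, 9, 10, 2, 8] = (2 5 12 8 11)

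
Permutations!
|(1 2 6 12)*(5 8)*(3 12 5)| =|(1 2 6 5 8 3 12)| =7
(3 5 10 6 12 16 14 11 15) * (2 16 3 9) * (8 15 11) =(2 16 14 8 15 9)(3 5 10 6 12) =[0, 1, 16, 5, 4, 10, 12, 7, 15, 2, 6, 11, 3, 13, 8, 9, 14]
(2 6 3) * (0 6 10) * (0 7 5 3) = [6, 1, 10, 2, 4, 3, 0, 5, 8, 9, 7] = (0 6)(2 10 7 5 3)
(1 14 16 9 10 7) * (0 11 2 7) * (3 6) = (0 11 2 7 1 14 16 9 10)(3 6) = [11, 14, 7, 6, 4, 5, 3, 1, 8, 10, 0, 2, 12, 13, 16, 15, 9]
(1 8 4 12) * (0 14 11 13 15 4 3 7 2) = (0 14 11 13 15 4 12 1 8 3 7 2) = [14, 8, 0, 7, 12, 5, 6, 2, 3, 9, 10, 13, 1, 15, 11, 4]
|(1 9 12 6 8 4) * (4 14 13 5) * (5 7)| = |(1 9 12 6 8 14 13 7 5 4)| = 10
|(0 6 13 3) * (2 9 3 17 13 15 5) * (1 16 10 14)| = 28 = |(0 6 15 5 2 9 3)(1 16 10 14)(13 17)|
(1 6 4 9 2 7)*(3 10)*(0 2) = (0 2 7 1 6 4 9)(3 10) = [2, 6, 7, 10, 9, 5, 4, 1, 8, 0, 3]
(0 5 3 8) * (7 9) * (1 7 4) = (0 5 3 8)(1 7 9 4) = [5, 7, 2, 8, 1, 3, 6, 9, 0, 4]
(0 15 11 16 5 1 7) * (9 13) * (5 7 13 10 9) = [15, 13, 2, 3, 4, 1, 6, 0, 8, 10, 9, 16, 12, 5, 14, 11, 7] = (0 15 11 16 7)(1 13 5)(9 10)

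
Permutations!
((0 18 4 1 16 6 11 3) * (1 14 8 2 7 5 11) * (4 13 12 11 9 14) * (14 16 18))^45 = (18)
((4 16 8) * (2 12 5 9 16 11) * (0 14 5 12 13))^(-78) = (0 5 16 4 2)(8 11 13 14 9)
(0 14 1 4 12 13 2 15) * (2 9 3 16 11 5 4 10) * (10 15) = (0 14 1 15)(2 10)(3 16 11 5 4 12 13 9) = [14, 15, 10, 16, 12, 4, 6, 7, 8, 3, 2, 5, 13, 9, 1, 0, 11]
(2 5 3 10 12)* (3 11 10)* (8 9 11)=(2 5 8 9 11 10 12)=[0, 1, 5, 3, 4, 8, 6, 7, 9, 11, 12, 10, 2]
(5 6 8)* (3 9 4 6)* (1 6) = [0, 6, 2, 9, 1, 3, 8, 7, 5, 4] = (1 6 8 5 3 9 4)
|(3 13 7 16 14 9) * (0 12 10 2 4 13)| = 11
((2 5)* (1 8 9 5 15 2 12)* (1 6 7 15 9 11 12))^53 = (1 12 15 5 11 7 9 8 6 2)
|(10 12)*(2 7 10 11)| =|(2 7 10 12 11)| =5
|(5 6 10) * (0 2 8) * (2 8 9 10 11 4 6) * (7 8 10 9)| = |(0 10 5 2 7 8)(4 6 11)| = 6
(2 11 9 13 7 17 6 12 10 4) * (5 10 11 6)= [0, 1, 6, 3, 2, 10, 12, 17, 8, 13, 4, 9, 11, 7, 14, 15, 16, 5]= (2 6 12 11 9 13 7 17 5 10 4)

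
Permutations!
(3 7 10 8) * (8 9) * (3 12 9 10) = [0, 1, 2, 7, 4, 5, 6, 3, 12, 8, 10, 11, 9] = (3 7)(8 12 9)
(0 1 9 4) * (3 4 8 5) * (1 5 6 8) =(0 5 3 4)(1 9)(6 8) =[5, 9, 2, 4, 0, 3, 8, 7, 6, 1]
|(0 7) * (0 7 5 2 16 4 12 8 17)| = 8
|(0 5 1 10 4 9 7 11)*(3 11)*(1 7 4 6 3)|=8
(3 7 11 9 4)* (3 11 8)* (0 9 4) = (0 9)(3 7 8)(4 11) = [9, 1, 2, 7, 11, 5, 6, 8, 3, 0, 10, 4]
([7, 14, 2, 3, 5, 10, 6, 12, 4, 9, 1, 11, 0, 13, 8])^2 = [12, 8, 2, 3, 10, 1, 6, 0, 5, 9, 14, 11, 7, 13, 4]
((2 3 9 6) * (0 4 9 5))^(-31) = (0 2 4 3 9 5 6)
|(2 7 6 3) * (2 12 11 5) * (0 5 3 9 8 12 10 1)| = 12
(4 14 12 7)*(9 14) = (4 9 14 12 7) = [0, 1, 2, 3, 9, 5, 6, 4, 8, 14, 10, 11, 7, 13, 12]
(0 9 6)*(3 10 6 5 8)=(0 9 5 8 3 10 6)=[9, 1, 2, 10, 4, 8, 0, 7, 3, 5, 6]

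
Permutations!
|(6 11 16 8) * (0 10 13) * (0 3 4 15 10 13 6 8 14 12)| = 11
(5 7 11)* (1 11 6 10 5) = (1 11)(5 7 6 10) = [0, 11, 2, 3, 4, 7, 10, 6, 8, 9, 5, 1]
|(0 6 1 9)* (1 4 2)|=6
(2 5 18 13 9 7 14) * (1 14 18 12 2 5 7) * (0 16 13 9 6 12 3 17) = (0 16 13 6 12 2 7 18 9 1 14 5 3 17) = [16, 14, 7, 17, 4, 3, 12, 18, 8, 1, 10, 11, 2, 6, 5, 15, 13, 0, 9]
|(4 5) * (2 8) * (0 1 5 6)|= |(0 1 5 4 6)(2 8)|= 10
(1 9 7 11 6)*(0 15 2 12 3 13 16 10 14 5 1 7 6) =(0 15 2 12 3 13 16 10 14 5 1 9 6 7 11) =[15, 9, 12, 13, 4, 1, 7, 11, 8, 6, 14, 0, 3, 16, 5, 2, 10]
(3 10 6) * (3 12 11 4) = (3 10 6 12 11 4) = [0, 1, 2, 10, 3, 5, 12, 7, 8, 9, 6, 4, 11]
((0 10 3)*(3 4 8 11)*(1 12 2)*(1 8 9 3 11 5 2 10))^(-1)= ((0 1 12 10 4 9 3)(2 8 5))^(-1)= (0 3 9 4 10 12 1)(2 5 8)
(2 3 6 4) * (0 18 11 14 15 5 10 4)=(0 18 11 14 15 5 10 4 2 3 6)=[18, 1, 3, 6, 2, 10, 0, 7, 8, 9, 4, 14, 12, 13, 15, 5, 16, 17, 11]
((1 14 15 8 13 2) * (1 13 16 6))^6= ((1 14 15 8 16 6)(2 13))^6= (16)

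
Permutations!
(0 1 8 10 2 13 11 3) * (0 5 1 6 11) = [6, 8, 13, 5, 4, 1, 11, 7, 10, 9, 2, 3, 12, 0] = (0 6 11 3 5 1 8 10 2 13)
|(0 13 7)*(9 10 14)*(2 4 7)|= |(0 13 2 4 7)(9 10 14)|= 15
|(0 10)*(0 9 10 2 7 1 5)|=10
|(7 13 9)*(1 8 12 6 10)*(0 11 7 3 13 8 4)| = |(0 11 7 8 12 6 10 1 4)(3 13 9)| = 9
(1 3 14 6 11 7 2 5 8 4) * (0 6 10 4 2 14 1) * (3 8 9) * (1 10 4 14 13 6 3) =(0 3 10 14 4)(1 8 2 5 9)(6 11 7 13) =[3, 8, 5, 10, 0, 9, 11, 13, 2, 1, 14, 7, 12, 6, 4]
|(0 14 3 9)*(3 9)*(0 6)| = 4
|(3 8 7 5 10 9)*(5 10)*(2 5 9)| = 7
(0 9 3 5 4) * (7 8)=(0 9 3 5 4)(7 8)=[9, 1, 2, 5, 0, 4, 6, 8, 7, 3]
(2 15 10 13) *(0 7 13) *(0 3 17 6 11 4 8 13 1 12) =(0 7 1 12)(2 15 10 3 17 6 11 4 8 13) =[7, 12, 15, 17, 8, 5, 11, 1, 13, 9, 3, 4, 0, 2, 14, 10, 16, 6]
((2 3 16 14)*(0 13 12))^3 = ((0 13 12)(2 3 16 14))^3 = (2 14 16 3)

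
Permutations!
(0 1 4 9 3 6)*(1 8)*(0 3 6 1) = (0 8)(1 4 9 6 3) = [8, 4, 2, 1, 9, 5, 3, 7, 0, 6]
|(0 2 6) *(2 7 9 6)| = |(0 7 9 6)| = 4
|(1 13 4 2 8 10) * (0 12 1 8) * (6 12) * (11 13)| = |(0 6 12 1 11 13 4 2)(8 10)| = 8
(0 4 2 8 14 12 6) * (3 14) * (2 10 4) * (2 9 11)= (0 9 11 2 8 3 14 12 6)(4 10)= [9, 1, 8, 14, 10, 5, 0, 7, 3, 11, 4, 2, 6, 13, 12]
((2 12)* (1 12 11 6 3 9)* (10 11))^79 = (1 9 3 6 11 10 2 12)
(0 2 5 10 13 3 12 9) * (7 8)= [2, 1, 5, 12, 4, 10, 6, 8, 7, 0, 13, 11, 9, 3]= (0 2 5 10 13 3 12 9)(7 8)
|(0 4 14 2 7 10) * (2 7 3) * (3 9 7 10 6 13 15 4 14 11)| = |(0 14 10)(2 9 7 6 13 15 4 11 3)| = 9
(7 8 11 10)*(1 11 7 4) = (1 11 10 4)(7 8) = [0, 11, 2, 3, 1, 5, 6, 8, 7, 9, 4, 10]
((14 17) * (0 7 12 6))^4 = ((0 7 12 6)(14 17))^4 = (17)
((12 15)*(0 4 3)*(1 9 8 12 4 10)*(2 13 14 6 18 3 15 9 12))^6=((0 10 1 12 9 8 2 13 14 6 18 3)(4 15))^6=(0 2)(1 14)(3 8)(6 12)(9 18)(10 13)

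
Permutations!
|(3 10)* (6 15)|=|(3 10)(6 15)|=2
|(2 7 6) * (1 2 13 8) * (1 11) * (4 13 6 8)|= 10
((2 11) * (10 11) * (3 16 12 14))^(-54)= (3 12)(14 16)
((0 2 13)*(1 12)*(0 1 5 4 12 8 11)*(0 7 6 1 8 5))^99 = (13)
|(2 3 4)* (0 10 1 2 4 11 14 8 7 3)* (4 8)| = |(0 10 1 2)(3 11 14 4 8 7)| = 12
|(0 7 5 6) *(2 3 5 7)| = |(7)(0 2 3 5 6)| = 5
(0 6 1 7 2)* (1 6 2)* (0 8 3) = (0 2 8 3)(1 7) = [2, 7, 8, 0, 4, 5, 6, 1, 3]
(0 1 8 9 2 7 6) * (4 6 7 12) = (0 1 8 9 2 12 4 6) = [1, 8, 12, 3, 6, 5, 0, 7, 9, 2, 10, 11, 4]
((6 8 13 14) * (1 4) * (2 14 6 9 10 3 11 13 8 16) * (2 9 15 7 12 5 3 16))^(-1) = ((1 4)(2 14 15 7 12 5 3 11 13 6)(9 10 16))^(-1) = (1 4)(2 6 13 11 3 5 12 7 15 14)(9 16 10)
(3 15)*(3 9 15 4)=(3 4)(9 15)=[0, 1, 2, 4, 3, 5, 6, 7, 8, 15, 10, 11, 12, 13, 14, 9]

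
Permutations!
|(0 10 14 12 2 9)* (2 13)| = 7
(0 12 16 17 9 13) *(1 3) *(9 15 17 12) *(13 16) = (0 9 16 12 13)(1 3)(15 17) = [9, 3, 2, 1, 4, 5, 6, 7, 8, 16, 10, 11, 13, 0, 14, 17, 12, 15]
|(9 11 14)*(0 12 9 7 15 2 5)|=9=|(0 12 9 11 14 7 15 2 5)|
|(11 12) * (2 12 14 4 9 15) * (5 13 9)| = 9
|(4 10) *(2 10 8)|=4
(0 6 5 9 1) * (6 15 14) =(0 15 14 6 5 9 1) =[15, 0, 2, 3, 4, 9, 5, 7, 8, 1, 10, 11, 12, 13, 6, 14]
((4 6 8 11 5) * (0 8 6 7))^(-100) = ((0 8 11 5 4 7))^(-100) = (0 11 4)(5 7 8)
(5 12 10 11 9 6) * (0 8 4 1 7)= (0 8 4 1 7)(5 12 10 11 9 6)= [8, 7, 2, 3, 1, 12, 5, 0, 4, 6, 11, 9, 10]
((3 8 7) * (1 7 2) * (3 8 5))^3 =((1 7 8 2)(3 5))^3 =(1 2 8 7)(3 5)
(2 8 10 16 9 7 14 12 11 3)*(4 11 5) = (2 8 10 16 9 7 14 12 5 4 11 3) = [0, 1, 8, 2, 11, 4, 6, 14, 10, 7, 16, 3, 5, 13, 12, 15, 9]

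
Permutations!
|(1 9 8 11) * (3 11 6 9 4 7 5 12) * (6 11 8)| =|(1 4 7 5 12 3 8 11)(6 9)| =8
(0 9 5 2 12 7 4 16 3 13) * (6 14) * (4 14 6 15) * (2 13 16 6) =(0 9 5 13)(2 12 7 14 15 4 6)(3 16) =[9, 1, 12, 16, 6, 13, 2, 14, 8, 5, 10, 11, 7, 0, 15, 4, 3]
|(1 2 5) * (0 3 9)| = 3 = |(0 3 9)(1 2 5)|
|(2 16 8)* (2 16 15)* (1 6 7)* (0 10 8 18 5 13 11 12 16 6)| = |(0 10 8 6 7 1)(2 15)(5 13 11 12 16 18)| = 6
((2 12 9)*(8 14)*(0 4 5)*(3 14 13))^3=(3 13 8 14)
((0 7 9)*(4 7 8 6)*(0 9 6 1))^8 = ((9)(0 8 1)(4 7 6))^8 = (9)(0 1 8)(4 6 7)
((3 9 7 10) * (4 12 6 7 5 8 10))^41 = (3 9 5 8 10)(4 12 6 7)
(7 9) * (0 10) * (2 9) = (0 10)(2 9 7) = [10, 1, 9, 3, 4, 5, 6, 2, 8, 7, 0]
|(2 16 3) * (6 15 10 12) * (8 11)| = 12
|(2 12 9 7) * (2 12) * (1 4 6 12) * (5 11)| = |(1 4 6 12 9 7)(5 11)| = 6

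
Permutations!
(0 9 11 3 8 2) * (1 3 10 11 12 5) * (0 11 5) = (0 9 12)(1 3 8 2 11 10 5) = [9, 3, 11, 8, 4, 1, 6, 7, 2, 12, 5, 10, 0]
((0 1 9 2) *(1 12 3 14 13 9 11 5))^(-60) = ((0 12 3 14 13 9 2)(1 11 5))^(-60) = (0 14 2 3 9 12 13)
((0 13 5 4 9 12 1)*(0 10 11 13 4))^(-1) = ((0 4 9 12 1 10 11 13 5))^(-1) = (0 5 13 11 10 1 12 9 4)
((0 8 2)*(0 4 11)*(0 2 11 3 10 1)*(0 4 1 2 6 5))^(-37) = ((0 8 11 6 5)(1 4 3 10 2))^(-37) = (0 6 8 5 11)(1 10 4 2 3)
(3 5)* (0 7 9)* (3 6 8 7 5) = [5, 1, 2, 3, 4, 6, 8, 9, 7, 0] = (0 5 6 8 7 9)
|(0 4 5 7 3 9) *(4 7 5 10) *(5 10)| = 12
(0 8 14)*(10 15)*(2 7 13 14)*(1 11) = (0 8 2 7 13 14)(1 11)(10 15) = [8, 11, 7, 3, 4, 5, 6, 13, 2, 9, 15, 1, 12, 14, 0, 10]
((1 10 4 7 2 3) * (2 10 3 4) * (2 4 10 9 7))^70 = (2 10 4)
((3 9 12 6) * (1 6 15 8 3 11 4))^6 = (1 11)(3 9 12 15 8)(4 6)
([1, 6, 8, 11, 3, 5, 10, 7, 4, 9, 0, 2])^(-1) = (0 10 6 1)(2 11 3 4 8)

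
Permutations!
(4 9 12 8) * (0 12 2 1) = (0 12 8 4 9 2 1) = [12, 0, 1, 3, 9, 5, 6, 7, 4, 2, 10, 11, 8]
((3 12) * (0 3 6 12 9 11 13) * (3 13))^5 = ((0 13)(3 9 11)(6 12))^5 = (0 13)(3 11 9)(6 12)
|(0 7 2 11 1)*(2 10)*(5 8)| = |(0 7 10 2 11 1)(5 8)| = 6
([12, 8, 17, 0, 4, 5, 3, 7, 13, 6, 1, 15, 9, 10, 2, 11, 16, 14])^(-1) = (0 3 6 9 12)(1 10 13 8)(2 14 17)(11 15)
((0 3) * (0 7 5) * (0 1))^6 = (0 3 7 5 1)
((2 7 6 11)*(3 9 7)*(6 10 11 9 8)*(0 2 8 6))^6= ((0 2 3 6 9 7 10 11 8))^6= (0 10 6)(2 11 9)(3 8 7)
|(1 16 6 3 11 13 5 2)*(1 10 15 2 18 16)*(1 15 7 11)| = 12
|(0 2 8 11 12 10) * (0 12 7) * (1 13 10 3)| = 5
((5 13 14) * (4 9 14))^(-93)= (4 14 13 9 5)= ((4 9 14 5 13))^(-93)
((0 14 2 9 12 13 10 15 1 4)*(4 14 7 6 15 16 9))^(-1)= (0 4 2 14 1 15 6 7)(9 16 10 13 12)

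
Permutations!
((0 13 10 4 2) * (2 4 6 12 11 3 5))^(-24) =(0 6 3)(2 10 11)(5 13 12)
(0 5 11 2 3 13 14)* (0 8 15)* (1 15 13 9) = (0 5 11 2 3 9 1 15)(8 13 14) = [5, 15, 3, 9, 4, 11, 6, 7, 13, 1, 10, 2, 12, 14, 8, 0]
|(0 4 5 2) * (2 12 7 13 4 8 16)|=|(0 8 16 2)(4 5 12 7 13)|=20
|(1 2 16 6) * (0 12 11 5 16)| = 8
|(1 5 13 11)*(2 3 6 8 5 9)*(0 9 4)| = 11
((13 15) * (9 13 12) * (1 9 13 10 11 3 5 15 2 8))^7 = ((1 9 10 11 3 5 15 12 13 2 8))^7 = (1 12 11 8 15 10 2 5 9 13 3)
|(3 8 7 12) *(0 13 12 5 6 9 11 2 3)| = |(0 13 12)(2 3 8 7 5 6 9 11)| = 24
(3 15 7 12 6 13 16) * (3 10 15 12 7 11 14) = (3 12 6 13 16 10 15 11 14) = [0, 1, 2, 12, 4, 5, 13, 7, 8, 9, 15, 14, 6, 16, 3, 11, 10]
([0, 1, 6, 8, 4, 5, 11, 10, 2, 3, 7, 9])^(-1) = (2 8 3 9 11 6)(7 10)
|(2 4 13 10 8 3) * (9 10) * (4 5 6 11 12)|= 11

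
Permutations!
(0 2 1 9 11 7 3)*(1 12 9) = (0 2 12 9 11 7 3) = [2, 1, 12, 0, 4, 5, 6, 3, 8, 11, 10, 7, 9]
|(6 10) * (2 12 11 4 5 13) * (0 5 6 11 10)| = 9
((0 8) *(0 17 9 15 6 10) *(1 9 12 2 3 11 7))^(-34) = ((0 8 17 12 2 3 11 7 1 9 15 6 10))^(-34) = (0 3 15 17 7 10 2 9 8 11 6 12 1)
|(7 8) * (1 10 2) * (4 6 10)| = 10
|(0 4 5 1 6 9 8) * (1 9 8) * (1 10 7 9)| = |(0 4 5 1 6 8)(7 9 10)| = 6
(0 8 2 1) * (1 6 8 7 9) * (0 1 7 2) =(0 2 6 8)(7 9) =[2, 1, 6, 3, 4, 5, 8, 9, 0, 7]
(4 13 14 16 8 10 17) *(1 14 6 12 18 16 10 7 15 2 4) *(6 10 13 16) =(1 14 13 10 17)(2 4 16 8 7 15)(6 12 18) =[0, 14, 4, 3, 16, 5, 12, 15, 7, 9, 17, 11, 18, 10, 13, 2, 8, 1, 6]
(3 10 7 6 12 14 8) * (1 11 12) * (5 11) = [0, 5, 2, 10, 4, 11, 1, 6, 3, 9, 7, 12, 14, 13, 8] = (1 5 11 12 14 8 3 10 7 6)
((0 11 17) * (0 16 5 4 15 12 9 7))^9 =(0 7 9 12 15 4 5 16 17 11)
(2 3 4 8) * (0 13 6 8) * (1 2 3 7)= (0 13 6 8 3 4)(1 2 7)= [13, 2, 7, 4, 0, 5, 8, 1, 3, 9, 10, 11, 12, 6]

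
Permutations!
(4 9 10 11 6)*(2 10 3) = (2 10 11 6 4 9 3) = [0, 1, 10, 2, 9, 5, 4, 7, 8, 3, 11, 6]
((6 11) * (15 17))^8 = ((6 11)(15 17))^8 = (17)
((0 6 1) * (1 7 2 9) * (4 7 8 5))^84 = (0 5 2)(1 8 7)(4 9 6) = ((0 6 8 5 4 7 2 9 1))^84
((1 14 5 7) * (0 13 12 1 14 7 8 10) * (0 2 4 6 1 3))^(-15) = (0 13 12 3)(1 5 2)(4 7 8)(6 14 10) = ((0 13 12 3)(1 7 14 5 8 10 2 4 6))^(-15)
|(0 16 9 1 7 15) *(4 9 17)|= 8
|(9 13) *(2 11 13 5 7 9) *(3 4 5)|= |(2 11 13)(3 4 5 7 9)|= 15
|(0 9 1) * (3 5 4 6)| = 12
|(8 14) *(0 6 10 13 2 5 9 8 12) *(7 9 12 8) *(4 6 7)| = |(0 7 9 4 6 10 13 2 5 12)(8 14)| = 10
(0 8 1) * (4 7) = (0 8 1)(4 7) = [8, 0, 2, 3, 7, 5, 6, 4, 1]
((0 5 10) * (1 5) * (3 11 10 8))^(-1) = (0 10 11 3 8 5 1)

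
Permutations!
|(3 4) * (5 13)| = 2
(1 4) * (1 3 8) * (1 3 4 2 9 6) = (1 2 9 6)(3 8) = [0, 2, 9, 8, 4, 5, 1, 7, 3, 6]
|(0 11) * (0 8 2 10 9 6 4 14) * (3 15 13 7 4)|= |(0 11 8 2 10 9 6 3 15 13 7 4 14)|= 13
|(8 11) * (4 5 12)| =6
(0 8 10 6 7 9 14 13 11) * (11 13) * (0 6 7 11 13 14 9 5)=(0 8 10 7 5)(6 11)(13 14)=[8, 1, 2, 3, 4, 0, 11, 5, 10, 9, 7, 6, 12, 14, 13]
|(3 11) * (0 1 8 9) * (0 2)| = |(0 1 8 9 2)(3 11)| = 10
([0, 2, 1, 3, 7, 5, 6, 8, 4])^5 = (1 2)(4 8 7)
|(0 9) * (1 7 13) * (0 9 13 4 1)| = 6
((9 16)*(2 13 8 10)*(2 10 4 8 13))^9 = (4 8)(9 16)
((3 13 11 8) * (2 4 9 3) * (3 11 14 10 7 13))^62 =((2 4 9 11 8)(7 13 14 10))^62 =(2 9 8 4 11)(7 14)(10 13)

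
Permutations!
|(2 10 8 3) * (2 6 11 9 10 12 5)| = |(2 12 5)(3 6 11 9 10 8)| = 6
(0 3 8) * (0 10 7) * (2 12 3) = [2, 1, 12, 8, 4, 5, 6, 0, 10, 9, 7, 11, 3] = (0 2 12 3 8 10 7)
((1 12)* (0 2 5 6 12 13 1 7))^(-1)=((0 2 5 6 12 7)(1 13))^(-1)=(0 7 12 6 5 2)(1 13)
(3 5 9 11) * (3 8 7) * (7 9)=[0, 1, 2, 5, 4, 7, 6, 3, 9, 11, 10, 8]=(3 5 7)(8 9 11)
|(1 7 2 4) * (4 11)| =|(1 7 2 11 4)| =5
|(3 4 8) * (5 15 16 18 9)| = 15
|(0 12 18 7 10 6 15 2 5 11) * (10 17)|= 11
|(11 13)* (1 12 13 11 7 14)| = |(1 12 13 7 14)| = 5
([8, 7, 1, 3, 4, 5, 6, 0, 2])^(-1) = [7, 2, 8, 3, 4, 5, 6, 1, 0]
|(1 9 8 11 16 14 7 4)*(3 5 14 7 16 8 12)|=|(1 9 12 3 5 14 16 7 4)(8 11)|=18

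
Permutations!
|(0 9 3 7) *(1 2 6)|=|(0 9 3 7)(1 2 6)|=12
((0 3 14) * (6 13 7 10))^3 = ((0 3 14)(6 13 7 10))^3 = (14)(6 10 7 13)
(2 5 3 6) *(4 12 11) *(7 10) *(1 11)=(1 11 4 12)(2 5 3 6)(7 10)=[0, 11, 5, 6, 12, 3, 2, 10, 8, 9, 7, 4, 1]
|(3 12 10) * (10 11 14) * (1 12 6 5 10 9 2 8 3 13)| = 12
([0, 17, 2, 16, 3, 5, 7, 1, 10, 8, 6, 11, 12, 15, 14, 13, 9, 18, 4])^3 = [0, 4, 2, 8, 9, 5, 17, 18, 7, 6, 1, 11, 12, 15, 14, 13, 10, 3, 16]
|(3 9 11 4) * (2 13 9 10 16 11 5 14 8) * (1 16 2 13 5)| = |(1 16 11 4 3 10 2 5 14 8 13 9)| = 12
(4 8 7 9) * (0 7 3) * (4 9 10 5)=(0 7 10 5 4 8 3)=[7, 1, 2, 0, 8, 4, 6, 10, 3, 9, 5]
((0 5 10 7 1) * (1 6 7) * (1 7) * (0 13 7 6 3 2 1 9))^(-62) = (0 6 5 9 10)(1 3 13 2 7)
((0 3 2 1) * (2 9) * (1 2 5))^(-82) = ((0 3 9 5 1))^(-82) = (0 5 3 1 9)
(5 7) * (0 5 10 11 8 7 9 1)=(0 5 9 1)(7 10 11 8)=[5, 0, 2, 3, 4, 9, 6, 10, 7, 1, 11, 8]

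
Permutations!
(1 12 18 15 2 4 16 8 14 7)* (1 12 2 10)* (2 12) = (1 12 18 15 10)(2 4 16 8 14 7) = [0, 12, 4, 3, 16, 5, 6, 2, 14, 9, 1, 11, 18, 13, 7, 10, 8, 17, 15]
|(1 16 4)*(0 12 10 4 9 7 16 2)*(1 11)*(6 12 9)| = 11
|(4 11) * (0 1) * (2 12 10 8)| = 4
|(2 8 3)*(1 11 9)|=|(1 11 9)(2 8 3)|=3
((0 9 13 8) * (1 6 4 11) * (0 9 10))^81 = ((0 10)(1 6 4 11)(8 9 13))^81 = (13)(0 10)(1 6 4 11)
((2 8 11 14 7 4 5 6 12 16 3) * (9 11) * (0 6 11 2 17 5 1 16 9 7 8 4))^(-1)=(0 7 8 14 11 5 17 3 16 1 4 2 9 12 6)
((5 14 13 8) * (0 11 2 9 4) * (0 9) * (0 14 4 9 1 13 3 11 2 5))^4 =((0 2 14 3 11 5 4 1 13 8))^4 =(0 11 13 14 4)(1 2 5 8 3)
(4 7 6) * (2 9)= (2 9)(4 7 6)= [0, 1, 9, 3, 7, 5, 4, 6, 8, 2]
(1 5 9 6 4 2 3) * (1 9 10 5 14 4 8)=(1 14 4 2 3 9 6 8)(5 10)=[0, 14, 3, 9, 2, 10, 8, 7, 1, 6, 5, 11, 12, 13, 4]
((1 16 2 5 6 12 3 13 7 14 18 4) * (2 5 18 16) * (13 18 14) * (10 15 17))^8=((1 2 14 16 5 6 12 3 18 4)(7 13)(10 15 17))^8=(1 18 12 5 14)(2 4 3 6 16)(10 17 15)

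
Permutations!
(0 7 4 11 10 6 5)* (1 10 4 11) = [7, 10, 2, 3, 1, 0, 5, 11, 8, 9, 6, 4] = (0 7 11 4 1 10 6 5)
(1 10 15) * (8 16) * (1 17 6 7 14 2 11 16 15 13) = (1 10 13)(2 11 16 8 15 17 6 7 14) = [0, 10, 11, 3, 4, 5, 7, 14, 15, 9, 13, 16, 12, 1, 2, 17, 8, 6]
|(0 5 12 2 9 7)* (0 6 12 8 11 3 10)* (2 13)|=6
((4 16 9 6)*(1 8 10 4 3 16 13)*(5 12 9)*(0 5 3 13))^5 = (0 13)(1 5)(3 16)(4 6)(8 12)(9 10)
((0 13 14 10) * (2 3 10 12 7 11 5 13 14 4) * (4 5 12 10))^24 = (14)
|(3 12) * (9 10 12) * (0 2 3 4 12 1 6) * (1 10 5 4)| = 9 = |(0 2 3 9 5 4 12 1 6)|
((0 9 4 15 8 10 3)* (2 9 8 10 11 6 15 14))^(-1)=(0 3 10 15 6 11 8)(2 14 4 9)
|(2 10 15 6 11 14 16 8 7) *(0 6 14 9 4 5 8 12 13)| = 15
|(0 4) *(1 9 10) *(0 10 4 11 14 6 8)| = 20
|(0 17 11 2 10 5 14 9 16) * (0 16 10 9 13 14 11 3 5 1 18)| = 10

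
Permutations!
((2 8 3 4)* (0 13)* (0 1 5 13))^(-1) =(1 13 5)(2 4 3 8) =((1 5 13)(2 8 3 4))^(-1)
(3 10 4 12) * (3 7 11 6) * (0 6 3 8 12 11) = (0 6 8 12 7)(3 10 4 11) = [6, 1, 2, 10, 11, 5, 8, 0, 12, 9, 4, 3, 7]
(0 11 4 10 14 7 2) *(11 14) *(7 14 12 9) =(14)(0 12 9 7 2)(4 10 11) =[12, 1, 0, 3, 10, 5, 6, 2, 8, 7, 11, 4, 9, 13, 14]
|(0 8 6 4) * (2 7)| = |(0 8 6 4)(2 7)| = 4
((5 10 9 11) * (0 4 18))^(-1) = (0 18 4)(5 11 9 10)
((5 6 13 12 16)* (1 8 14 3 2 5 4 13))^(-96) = (16)(1 14 2 6 8 3 5)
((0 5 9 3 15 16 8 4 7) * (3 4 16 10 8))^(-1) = (0 7 4 9 5)(3 16 8 10 15)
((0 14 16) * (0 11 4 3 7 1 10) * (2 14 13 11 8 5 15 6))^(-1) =(0 10 1 7 3 4 11 13)(2 6 15 5 8 16 14)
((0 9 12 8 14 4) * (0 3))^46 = (0 14 9 4 12 3 8)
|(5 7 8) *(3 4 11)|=|(3 4 11)(5 7 8)|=3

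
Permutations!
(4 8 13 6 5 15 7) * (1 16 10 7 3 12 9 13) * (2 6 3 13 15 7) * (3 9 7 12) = [0, 16, 6, 3, 8, 12, 5, 4, 1, 15, 2, 11, 7, 9, 14, 13, 10] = (1 16 10 2 6 5 12 7 4 8)(9 15 13)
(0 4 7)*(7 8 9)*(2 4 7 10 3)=[7, 1, 4, 2, 8, 5, 6, 0, 9, 10, 3]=(0 7)(2 4 8 9 10 3)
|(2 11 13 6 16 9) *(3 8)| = |(2 11 13 6 16 9)(3 8)| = 6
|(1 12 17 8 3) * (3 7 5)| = |(1 12 17 8 7 5 3)| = 7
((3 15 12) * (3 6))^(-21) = ((3 15 12 6))^(-21) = (3 6 12 15)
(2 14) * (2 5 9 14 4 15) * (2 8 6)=(2 4 15 8 6)(5 9 14)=[0, 1, 4, 3, 15, 9, 2, 7, 6, 14, 10, 11, 12, 13, 5, 8]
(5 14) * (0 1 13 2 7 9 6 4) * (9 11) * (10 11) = (0 1 13 2 7 10 11 9 6 4)(5 14) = [1, 13, 7, 3, 0, 14, 4, 10, 8, 6, 11, 9, 12, 2, 5]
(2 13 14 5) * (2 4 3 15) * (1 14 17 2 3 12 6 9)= (1 14 5 4 12 6 9)(2 13 17)(3 15)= [0, 14, 13, 15, 12, 4, 9, 7, 8, 1, 10, 11, 6, 17, 5, 3, 16, 2]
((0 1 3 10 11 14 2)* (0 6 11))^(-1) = (0 10 3 1)(2 14 11 6)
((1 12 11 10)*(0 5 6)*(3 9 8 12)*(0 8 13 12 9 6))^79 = ((0 5)(1 3 6 8 9 13 12 11 10))^79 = (0 5)(1 11 13 8 3 10 12 9 6)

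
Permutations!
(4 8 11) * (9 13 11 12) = [0, 1, 2, 3, 8, 5, 6, 7, 12, 13, 10, 4, 9, 11] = (4 8 12 9 13 11)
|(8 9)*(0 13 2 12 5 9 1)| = 8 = |(0 13 2 12 5 9 8 1)|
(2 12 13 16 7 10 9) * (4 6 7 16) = (16)(2 12 13 4 6 7 10 9) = [0, 1, 12, 3, 6, 5, 7, 10, 8, 2, 9, 11, 13, 4, 14, 15, 16]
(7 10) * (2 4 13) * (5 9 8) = (2 4 13)(5 9 8)(7 10) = [0, 1, 4, 3, 13, 9, 6, 10, 5, 8, 7, 11, 12, 2]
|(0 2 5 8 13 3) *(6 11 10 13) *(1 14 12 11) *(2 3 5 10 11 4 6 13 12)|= 42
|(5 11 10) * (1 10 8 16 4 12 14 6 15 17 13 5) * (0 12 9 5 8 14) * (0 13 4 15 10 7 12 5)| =16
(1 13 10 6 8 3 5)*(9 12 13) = (1 9 12 13 10 6 8 3 5) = [0, 9, 2, 5, 4, 1, 8, 7, 3, 12, 6, 11, 13, 10]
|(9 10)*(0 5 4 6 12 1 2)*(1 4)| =12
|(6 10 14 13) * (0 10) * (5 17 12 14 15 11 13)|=12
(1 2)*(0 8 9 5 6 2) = (0 8 9 5 6 2 1) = [8, 0, 1, 3, 4, 6, 2, 7, 9, 5]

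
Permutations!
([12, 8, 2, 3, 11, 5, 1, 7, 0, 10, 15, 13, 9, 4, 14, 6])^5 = [6, 10, 2, 3, 13, 5, 9, 7, 15, 8, 0, 4, 1, 11, 14, 12]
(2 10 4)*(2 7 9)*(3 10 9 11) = [0, 1, 9, 10, 7, 5, 6, 11, 8, 2, 4, 3] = (2 9)(3 10 4 7 11)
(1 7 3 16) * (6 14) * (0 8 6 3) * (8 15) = (0 15 8 6 14 3 16 1 7) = [15, 7, 2, 16, 4, 5, 14, 0, 6, 9, 10, 11, 12, 13, 3, 8, 1]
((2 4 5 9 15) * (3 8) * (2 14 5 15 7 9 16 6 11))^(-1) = (2 11 6 16 5 14 15 4)(3 8)(7 9)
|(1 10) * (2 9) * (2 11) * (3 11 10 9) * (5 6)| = 6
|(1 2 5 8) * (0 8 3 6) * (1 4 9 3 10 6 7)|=11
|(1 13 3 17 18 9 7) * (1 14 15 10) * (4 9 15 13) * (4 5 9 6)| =|(1 5 9 7 14 13 3 17 18 15 10)(4 6)| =22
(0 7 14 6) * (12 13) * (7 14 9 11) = [14, 1, 2, 3, 4, 5, 0, 9, 8, 11, 10, 7, 13, 12, 6] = (0 14 6)(7 9 11)(12 13)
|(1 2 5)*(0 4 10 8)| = |(0 4 10 8)(1 2 5)| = 12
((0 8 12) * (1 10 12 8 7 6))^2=(0 6 10)(1 12 7)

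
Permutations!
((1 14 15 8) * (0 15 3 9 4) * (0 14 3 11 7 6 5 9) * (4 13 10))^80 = (15)(4 10 13 9 5 6 7 11 14)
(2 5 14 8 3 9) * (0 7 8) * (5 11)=(0 7 8 3 9 2 11 5 14)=[7, 1, 11, 9, 4, 14, 6, 8, 3, 2, 10, 5, 12, 13, 0]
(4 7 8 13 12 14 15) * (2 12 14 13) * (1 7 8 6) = (1 7 6)(2 12 13 14 15 4 8) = [0, 7, 12, 3, 8, 5, 1, 6, 2, 9, 10, 11, 13, 14, 15, 4]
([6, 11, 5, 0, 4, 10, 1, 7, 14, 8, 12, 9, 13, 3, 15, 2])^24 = (0 10 14 1 13 2 9)(3 5 8 6 12 15 11)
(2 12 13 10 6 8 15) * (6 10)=(2 12 13 6 8 15)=[0, 1, 12, 3, 4, 5, 8, 7, 15, 9, 10, 11, 13, 6, 14, 2]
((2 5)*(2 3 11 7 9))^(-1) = (2 9 7 11 3 5)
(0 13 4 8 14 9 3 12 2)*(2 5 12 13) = [2, 1, 0, 13, 8, 12, 6, 7, 14, 3, 10, 11, 5, 4, 9] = (0 2)(3 13 4 8 14 9)(5 12)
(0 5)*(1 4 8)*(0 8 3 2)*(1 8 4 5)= (8)(0 1 5 4 3 2)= [1, 5, 0, 2, 3, 4, 6, 7, 8]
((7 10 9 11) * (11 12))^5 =(12)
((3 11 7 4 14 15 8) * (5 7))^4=(3 4)(5 15)(7 8)(11 14)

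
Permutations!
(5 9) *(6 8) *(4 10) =(4 10)(5 9)(6 8) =[0, 1, 2, 3, 10, 9, 8, 7, 6, 5, 4]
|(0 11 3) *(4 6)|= 6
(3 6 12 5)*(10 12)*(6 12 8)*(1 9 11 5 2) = (1 9 11 5 3 12 2)(6 10 8) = [0, 9, 1, 12, 4, 3, 10, 7, 6, 11, 8, 5, 2]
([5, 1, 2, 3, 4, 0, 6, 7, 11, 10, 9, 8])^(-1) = [5, 1, 2, 3, 4, 0, 6, 7, 11, 10, 9, 8]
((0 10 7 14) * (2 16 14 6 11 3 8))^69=(0 14 16 2 8 3 11 6 7 10)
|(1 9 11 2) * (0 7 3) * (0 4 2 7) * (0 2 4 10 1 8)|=6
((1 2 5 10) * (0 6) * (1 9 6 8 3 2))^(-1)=((0 8 3 2 5 10 9 6))^(-1)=(0 6 9 10 5 2 3 8)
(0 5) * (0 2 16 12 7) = [5, 1, 16, 3, 4, 2, 6, 0, 8, 9, 10, 11, 7, 13, 14, 15, 12] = (0 5 2 16 12 7)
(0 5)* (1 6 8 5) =(0 1 6 8 5) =[1, 6, 2, 3, 4, 0, 8, 7, 5]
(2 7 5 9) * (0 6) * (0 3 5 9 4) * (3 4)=(0 6 4)(2 7 9)(3 5)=[6, 1, 7, 5, 0, 3, 4, 9, 8, 2]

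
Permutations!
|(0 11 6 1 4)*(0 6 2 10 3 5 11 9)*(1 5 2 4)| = 12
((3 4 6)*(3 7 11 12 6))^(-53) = ((3 4)(6 7 11 12))^(-53) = (3 4)(6 12 11 7)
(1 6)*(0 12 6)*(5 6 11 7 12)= [5, 0, 2, 3, 4, 6, 1, 12, 8, 9, 10, 7, 11]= (0 5 6 1)(7 12 11)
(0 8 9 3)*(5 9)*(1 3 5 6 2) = (0 8 6 2 1 3)(5 9) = [8, 3, 1, 0, 4, 9, 2, 7, 6, 5]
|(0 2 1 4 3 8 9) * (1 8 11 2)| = 8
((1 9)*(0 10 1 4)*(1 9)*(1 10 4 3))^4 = (10)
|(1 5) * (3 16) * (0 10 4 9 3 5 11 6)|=10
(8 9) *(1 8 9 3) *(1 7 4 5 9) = (1 8 3 7 4 5 9) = [0, 8, 2, 7, 5, 9, 6, 4, 3, 1]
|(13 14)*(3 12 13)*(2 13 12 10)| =5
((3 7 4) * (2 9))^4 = ((2 9)(3 7 4))^4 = (9)(3 7 4)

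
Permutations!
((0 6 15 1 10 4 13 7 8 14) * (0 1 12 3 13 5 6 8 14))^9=(0 8)(1 7 3 15 5 10 14 13 12 6 4)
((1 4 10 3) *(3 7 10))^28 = ((1 4 3)(7 10))^28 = (10)(1 4 3)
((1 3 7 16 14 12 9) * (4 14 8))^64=(1 3 7 16 8 4 14 12 9)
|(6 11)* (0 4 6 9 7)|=6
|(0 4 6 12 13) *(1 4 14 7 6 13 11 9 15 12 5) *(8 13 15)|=|(0 14 7 6 5 1 4 15 12 11 9 8 13)|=13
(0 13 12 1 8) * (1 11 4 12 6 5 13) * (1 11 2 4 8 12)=(0 11 8)(1 12 2 4)(5 13 6)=[11, 12, 4, 3, 1, 13, 5, 7, 0, 9, 10, 8, 2, 6]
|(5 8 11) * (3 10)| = 6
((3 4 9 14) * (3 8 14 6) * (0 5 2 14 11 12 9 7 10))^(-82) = (0 3 11 5 4 12 2 7 9 14 10 6 8)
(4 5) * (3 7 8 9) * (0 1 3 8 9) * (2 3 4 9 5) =(0 1 4 2 3 7 5 9 8) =[1, 4, 3, 7, 2, 9, 6, 5, 0, 8]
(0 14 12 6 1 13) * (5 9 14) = (0 5 9 14 12 6 1 13) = [5, 13, 2, 3, 4, 9, 1, 7, 8, 14, 10, 11, 6, 0, 12]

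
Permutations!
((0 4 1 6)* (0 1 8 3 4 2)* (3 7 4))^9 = ((0 2)(1 6)(4 8 7))^9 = (8)(0 2)(1 6)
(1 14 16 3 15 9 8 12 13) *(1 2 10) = (1 14 16 3 15 9 8 12 13 2 10) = [0, 14, 10, 15, 4, 5, 6, 7, 12, 8, 1, 11, 13, 2, 16, 9, 3]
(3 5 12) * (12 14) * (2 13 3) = (2 13 3 5 14 12) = [0, 1, 13, 5, 4, 14, 6, 7, 8, 9, 10, 11, 2, 3, 12]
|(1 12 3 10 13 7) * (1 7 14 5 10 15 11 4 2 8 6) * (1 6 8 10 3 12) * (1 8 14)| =11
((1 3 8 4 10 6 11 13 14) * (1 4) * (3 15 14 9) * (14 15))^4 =((15)(1 14 4 10 6 11 13 9 3 8))^4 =(15)(1 6 3 4 13)(8 10 9 14 11)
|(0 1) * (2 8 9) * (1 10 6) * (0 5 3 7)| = 21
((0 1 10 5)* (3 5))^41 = (0 1 10 3 5)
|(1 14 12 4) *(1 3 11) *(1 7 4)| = 12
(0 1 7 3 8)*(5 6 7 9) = (0 1 9 5 6 7 3 8) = [1, 9, 2, 8, 4, 6, 7, 3, 0, 5]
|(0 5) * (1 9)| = 2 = |(0 5)(1 9)|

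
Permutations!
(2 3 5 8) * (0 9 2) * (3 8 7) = (0 9 2 8)(3 5 7) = [9, 1, 8, 5, 4, 7, 6, 3, 0, 2]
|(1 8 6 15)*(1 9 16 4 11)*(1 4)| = 6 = |(1 8 6 15 9 16)(4 11)|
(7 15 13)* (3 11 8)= (3 11 8)(7 15 13)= [0, 1, 2, 11, 4, 5, 6, 15, 3, 9, 10, 8, 12, 7, 14, 13]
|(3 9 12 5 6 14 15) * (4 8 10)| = 21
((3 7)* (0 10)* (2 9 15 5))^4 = ((0 10)(2 9 15 5)(3 7))^4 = (15)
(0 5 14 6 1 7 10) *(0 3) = (0 5 14 6 1 7 10 3) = [5, 7, 2, 0, 4, 14, 1, 10, 8, 9, 3, 11, 12, 13, 6]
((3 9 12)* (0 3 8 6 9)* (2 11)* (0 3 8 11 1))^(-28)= (0 12)(1 9)(2 6)(8 11)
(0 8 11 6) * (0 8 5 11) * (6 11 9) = (11)(0 5 9 6 8) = [5, 1, 2, 3, 4, 9, 8, 7, 0, 6, 10, 11]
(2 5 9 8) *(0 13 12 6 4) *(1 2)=(0 13 12 6 4)(1 2 5 9 8)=[13, 2, 5, 3, 0, 9, 4, 7, 1, 8, 10, 11, 6, 12]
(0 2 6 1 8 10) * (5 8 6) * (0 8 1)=[2, 6, 5, 3, 4, 1, 0, 7, 10, 9, 8]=(0 2 5 1 6)(8 10)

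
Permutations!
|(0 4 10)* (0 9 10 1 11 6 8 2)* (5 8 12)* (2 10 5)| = 28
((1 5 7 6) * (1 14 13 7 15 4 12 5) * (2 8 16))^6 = (16)(4 5)(6 13)(7 14)(12 15)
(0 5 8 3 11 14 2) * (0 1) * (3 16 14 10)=(0 5 8 16 14 2 1)(3 11 10)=[5, 0, 1, 11, 4, 8, 6, 7, 16, 9, 3, 10, 12, 13, 2, 15, 14]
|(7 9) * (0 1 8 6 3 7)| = 7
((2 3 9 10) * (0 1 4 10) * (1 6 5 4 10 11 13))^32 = ((0 6 5 4 11 13 1 10 2 3 9))^32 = (0 9 3 2 10 1 13 11 4 5 6)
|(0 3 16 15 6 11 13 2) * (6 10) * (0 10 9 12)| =30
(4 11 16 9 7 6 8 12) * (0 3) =(0 3)(4 11 16 9 7 6 8 12) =[3, 1, 2, 0, 11, 5, 8, 6, 12, 7, 10, 16, 4, 13, 14, 15, 9]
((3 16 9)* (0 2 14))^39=(16)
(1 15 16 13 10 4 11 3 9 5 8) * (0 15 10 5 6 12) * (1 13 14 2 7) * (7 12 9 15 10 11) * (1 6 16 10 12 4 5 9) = (0 12)(1 11 3 15 10 5 8 13 9 16 14 2 4 7 6) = [12, 11, 4, 15, 7, 8, 1, 6, 13, 16, 5, 3, 0, 9, 2, 10, 14]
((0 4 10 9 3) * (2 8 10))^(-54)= (0 2 10 3 4 8 9)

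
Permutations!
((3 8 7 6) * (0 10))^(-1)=(0 10)(3 6 7 8)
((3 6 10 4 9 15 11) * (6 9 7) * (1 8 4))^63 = ((1 8 4 7 6 10)(3 9 15 11))^63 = (1 7)(3 11 15 9)(4 10)(6 8)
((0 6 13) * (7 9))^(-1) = ((0 6 13)(7 9))^(-1) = (0 13 6)(7 9)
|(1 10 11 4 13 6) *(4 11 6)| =|(1 10 6)(4 13)| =6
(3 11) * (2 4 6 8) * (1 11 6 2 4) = (1 11 3 6 8 4 2) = [0, 11, 1, 6, 2, 5, 8, 7, 4, 9, 10, 3]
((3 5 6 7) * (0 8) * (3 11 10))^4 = ((0 8)(3 5 6 7 11 10))^4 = (3 11 6)(5 10 7)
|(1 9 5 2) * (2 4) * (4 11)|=|(1 9 5 11 4 2)|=6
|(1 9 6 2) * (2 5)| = 5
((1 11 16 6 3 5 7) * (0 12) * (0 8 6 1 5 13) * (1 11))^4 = (16)(0 3 8)(6 12 13)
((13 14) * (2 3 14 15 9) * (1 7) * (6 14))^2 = (2 6 13 9 3 14 15)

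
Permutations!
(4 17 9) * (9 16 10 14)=(4 17 16 10 14 9)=[0, 1, 2, 3, 17, 5, 6, 7, 8, 4, 14, 11, 12, 13, 9, 15, 10, 16]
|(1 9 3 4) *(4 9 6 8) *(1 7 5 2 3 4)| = 6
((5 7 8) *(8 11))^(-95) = (5 7 11 8)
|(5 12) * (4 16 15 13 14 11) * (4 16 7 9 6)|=20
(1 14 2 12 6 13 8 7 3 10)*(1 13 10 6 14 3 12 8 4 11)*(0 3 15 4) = (0 3 6 10 13)(1 15 4 11)(2 8 7 12 14) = [3, 15, 8, 6, 11, 5, 10, 12, 7, 9, 13, 1, 14, 0, 2, 4]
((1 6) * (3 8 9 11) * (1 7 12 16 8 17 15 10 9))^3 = ((1 6 7 12 16 8)(3 17 15 10 9 11))^3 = (1 12)(3 10)(6 16)(7 8)(9 17)(11 15)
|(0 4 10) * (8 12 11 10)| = 6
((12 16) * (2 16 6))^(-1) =(2 6 12 16)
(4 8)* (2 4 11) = (2 4 8 11) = [0, 1, 4, 3, 8, 5, 6, 7, 11, 9, 10, 2]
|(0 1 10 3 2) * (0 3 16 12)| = 10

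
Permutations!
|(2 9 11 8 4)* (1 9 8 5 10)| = |(1 9 11 5 10)(2 8 4)| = 15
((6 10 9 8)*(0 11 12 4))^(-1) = (0 4 12 11)(6 8 9 10) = ((0 11 12 4)(6 10 9 8))^(-1)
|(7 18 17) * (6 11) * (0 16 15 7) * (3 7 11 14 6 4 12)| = |(0 16 15 11 4 12 3 7 18 17)(6 14)| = 10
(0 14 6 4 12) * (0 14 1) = [1, 0, 2, 3, 12, 5, 4, 7, 8, 9, 10, 11, 14, 13, 6] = (0 1)(4 12 14 6)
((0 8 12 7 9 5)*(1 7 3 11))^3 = ((0 8 12 3 11 1 7 9 5))^3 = (0 3 7)(1 5 12)(8 11 9)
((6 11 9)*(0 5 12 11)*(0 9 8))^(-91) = (0 8 11 12 5)(6 9)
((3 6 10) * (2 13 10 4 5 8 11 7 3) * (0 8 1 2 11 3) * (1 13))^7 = (0 10 4 8 11 5 3 7 13 6)(1 2)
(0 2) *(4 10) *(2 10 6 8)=[10, 1, 0, 3, 6, 5, 8, 7, 2, 9, 4]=(0 10 4 6 8 2)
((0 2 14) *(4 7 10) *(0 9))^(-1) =(0 9 14 2)(4 10 7)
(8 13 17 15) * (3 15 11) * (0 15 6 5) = (0 15 8 13 17 11 3 6 5) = [15, 1, 2, 6, 4, 0, 5, 7, 13, 9, 10, 3, 12, 17, 14, 8, 16, 11]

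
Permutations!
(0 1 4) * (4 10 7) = (0 1 10 7 4) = [1, 10, 2, 3, 0, 5, 6, 4, 8, 9, 7]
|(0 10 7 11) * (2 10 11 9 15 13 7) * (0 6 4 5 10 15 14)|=12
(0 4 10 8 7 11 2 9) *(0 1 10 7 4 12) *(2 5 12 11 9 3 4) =(0 11 5 12)(1 10 8 2 3 4 7 9) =[11, 10, 3, 4, 7, 12, 6, 9, 2, 1, 8, 5, 0]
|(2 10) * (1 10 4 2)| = 2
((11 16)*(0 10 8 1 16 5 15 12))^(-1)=((0 10 8 1 16 11 5 15 12))^(-1)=(0 12 15 5 11 16 1 8 10)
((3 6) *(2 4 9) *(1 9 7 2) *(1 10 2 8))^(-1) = ((1 9 10 2 4 7 8)(3 6))^(-1) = (1 8 7 4 2 10 9)(3 6)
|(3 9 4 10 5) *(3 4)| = |(3 9)(4 10 5)| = 6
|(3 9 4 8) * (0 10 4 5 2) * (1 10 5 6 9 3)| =|(0 5 2)(1 10 4 8)(6 9)| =12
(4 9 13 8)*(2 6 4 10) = (2 6 4 9 13 8 10) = [0, 1, 6, 3, 9, 5, 4, 7, 10, 13, 2, 11, 12, 8]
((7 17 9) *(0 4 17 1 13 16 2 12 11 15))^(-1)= (0 15 11 12 2 16 13 1 7 9 17 4)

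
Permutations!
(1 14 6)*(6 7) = (1 14 7 6) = [0, 14, 2, 3, 4, 5, 1, 6, 8, 9, 10, 11, 12, 13, 7]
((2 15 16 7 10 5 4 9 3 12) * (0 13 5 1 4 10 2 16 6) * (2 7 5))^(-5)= ((0 13 2 15 6)(1 4 9 3 12 16 5 10))^(-5)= (1 3 5 4 12 10 9 16)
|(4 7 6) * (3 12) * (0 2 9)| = 6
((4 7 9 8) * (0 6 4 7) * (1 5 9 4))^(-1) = ((0 6 1 5 9 8 7 4))^(-1) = (0 4 7 8 9 5 1 6)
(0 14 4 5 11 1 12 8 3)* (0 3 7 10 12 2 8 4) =[14, 2, 8, 3, 5, 11, 6, 10, 7, 9, 12, 1, 4, 13, 0] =(0 14)(1 2 8 7 10 12 4 5 11)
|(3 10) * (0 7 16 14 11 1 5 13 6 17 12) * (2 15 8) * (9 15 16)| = |(0 7 9 15 8 2 16 14 11 1 5 13 6 17 12)(3 10)| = 30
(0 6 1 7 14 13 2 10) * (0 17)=(0 6 1 7 14 13 2 10 17)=[6, 7, 10, 3, 4, 5, 1, 14, 8, 9, 17, 11, 12, 2, 13, 15, 16, 0]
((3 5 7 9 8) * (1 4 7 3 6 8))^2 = ((1 4 7 9)(3 5)(6 8))^2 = (1 7)(4 9)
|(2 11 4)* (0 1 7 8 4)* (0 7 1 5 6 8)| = |(0 5 6 8 4 2 11 7)| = 8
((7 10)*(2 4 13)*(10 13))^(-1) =(2 13 7 10 4)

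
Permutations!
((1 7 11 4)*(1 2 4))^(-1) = ((1 7 11)(2 4))^(-1) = (1 11 7)(2 4)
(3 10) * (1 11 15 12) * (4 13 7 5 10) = (1 11 15 12)(3 4 13 7 5 10) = [0, 11, 2, 4, 13, 10, 6, 5, 8, 9, 3, 15, 1, 7, 14, 12]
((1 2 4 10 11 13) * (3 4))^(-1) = (1 13 11 10 4 3 2)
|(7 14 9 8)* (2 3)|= |(2 3)(7 14 9 8)|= 4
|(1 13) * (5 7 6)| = 6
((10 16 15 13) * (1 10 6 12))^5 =((1 10 16 15 13 6 12))^5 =(1 6 15 10 12 13 16)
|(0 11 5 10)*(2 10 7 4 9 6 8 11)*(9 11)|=12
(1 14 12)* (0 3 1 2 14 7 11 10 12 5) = [3, 7, 14, 1, 4, 0, 6, 11, 8, 9, 12, 10, 2, 13, 5] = (0 3 1 7 11 10 12 2 14 5)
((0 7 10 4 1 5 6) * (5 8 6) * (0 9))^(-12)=((0 7 10 4 1 8 6 9))^(-12)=(0 1)(4 9)(6 10)(7 8)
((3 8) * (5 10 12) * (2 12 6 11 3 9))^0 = (12)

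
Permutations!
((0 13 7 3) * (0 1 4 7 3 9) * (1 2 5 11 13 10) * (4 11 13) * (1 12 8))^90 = ((0 10 12 8 1 11 4 7 9)(2 5 13 3))^90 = (2 13)(3 5)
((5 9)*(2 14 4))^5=((2 14 4)(5 9))^5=(2 4 14)(5 9)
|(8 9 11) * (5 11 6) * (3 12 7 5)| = |(3 12 7 5 11 8 9 6)| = 8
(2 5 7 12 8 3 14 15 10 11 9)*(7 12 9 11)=[0, 1, 5, 14, 4, 12, 6, 9, 3, 2, 7, 11, 8, 13, 15, 10]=(2 5 12 8 3 14 15 10 7 9)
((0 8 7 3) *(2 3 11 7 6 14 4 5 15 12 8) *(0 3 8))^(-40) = ((0 2 8 6 14 4 5 15 12)(7 11))^(-40) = (0 4 2 5 8 15 6 12 14)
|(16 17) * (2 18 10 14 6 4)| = |(2 18 10 14 6 4)(16 17)| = 6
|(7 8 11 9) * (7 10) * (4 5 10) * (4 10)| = |(4 5)(7 8 11 9 10)| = 10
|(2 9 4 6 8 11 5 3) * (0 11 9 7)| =12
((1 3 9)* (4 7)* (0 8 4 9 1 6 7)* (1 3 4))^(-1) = (0 4 1 8)(6 9 7)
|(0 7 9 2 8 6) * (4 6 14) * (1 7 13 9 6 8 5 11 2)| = |(0 13 9 1 7 6)(2 5 11)(4 8 14)| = 6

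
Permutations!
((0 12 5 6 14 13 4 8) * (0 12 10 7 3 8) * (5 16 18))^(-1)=(0 4 13 14 6 5 18 16 12 8 3 7 10)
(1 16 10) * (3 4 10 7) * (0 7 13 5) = (0 7 3 4 10 1 16 13 5) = [7, 16, 2, 4, 10, 0, 6, 3, 8, 9, 1, 11, 12, 5, 14, 15, 13]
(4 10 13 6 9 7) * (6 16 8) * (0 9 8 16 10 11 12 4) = (16)(0 9 7)(4 11 12)(6 8)(10 13) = [9, 1, 2, 3, 11, 5, 8, 0, 6, 7, 13, 12, 4, 10, 14, 15, 16]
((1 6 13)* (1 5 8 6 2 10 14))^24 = (14)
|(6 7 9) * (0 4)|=6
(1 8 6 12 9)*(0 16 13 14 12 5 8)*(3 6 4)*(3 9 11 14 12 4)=(0 16 13 12 11 14 4 9 1)(3 6 5 8)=[16, 0, 2, 6, 9, 8, 5, 7, 3, 1, 10, 14, 11, 12, 4, 15, 13]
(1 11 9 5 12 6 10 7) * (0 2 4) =[2, 11, 4, 3, 0, 12, 10, 1, 8, 5, 7, 9, 6] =(0 2 4)(1 11 9 5 12 6 10 7)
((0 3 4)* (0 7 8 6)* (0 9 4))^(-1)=((0 3)(4 7 8 6 9))^(-1)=(0 3)(4 9 6 8 7)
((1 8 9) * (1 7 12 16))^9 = (1 7)(8 12)(9 16)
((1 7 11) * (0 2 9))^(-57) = ((0 2 9)(1 7 11))^(-57) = (11)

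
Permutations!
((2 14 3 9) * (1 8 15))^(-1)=(1 15 8)(2 9 3 14)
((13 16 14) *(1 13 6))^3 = ((1 13 16 14 6))^3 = (1 14 13 6 16)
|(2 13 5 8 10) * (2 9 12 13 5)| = |(2 5 8 10 9 12 13)| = 7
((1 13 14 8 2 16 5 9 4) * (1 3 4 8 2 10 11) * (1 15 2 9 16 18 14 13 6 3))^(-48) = ((1 6 3 4)(2 18 14 9 8 10 11 15)(5 16))^(-48) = (18)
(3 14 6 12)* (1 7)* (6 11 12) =(1 7)(3 14 11 12) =[0, 7, 2, 14, 4, 5, 6, 1, 8, 9, 10, 12, 3, 13, 11]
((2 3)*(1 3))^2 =(1 2 3)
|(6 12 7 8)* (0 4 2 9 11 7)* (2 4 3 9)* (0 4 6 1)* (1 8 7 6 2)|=9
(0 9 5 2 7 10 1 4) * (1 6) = (0 9 5 2 7 10 6 1 4) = [9, 4, 7, 3, 0, 2, 1, 10, 8, 5, 6]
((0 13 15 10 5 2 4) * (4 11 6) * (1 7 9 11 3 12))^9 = (0 7 5 4 1 10 6 12 15 11 3 13 9 2)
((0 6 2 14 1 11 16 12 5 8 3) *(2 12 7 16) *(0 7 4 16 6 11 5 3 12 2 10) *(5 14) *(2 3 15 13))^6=(16)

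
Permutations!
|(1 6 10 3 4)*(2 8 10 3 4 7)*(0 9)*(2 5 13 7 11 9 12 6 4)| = 6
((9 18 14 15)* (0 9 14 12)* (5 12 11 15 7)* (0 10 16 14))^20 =(18)(5 10 14)(7 12 16)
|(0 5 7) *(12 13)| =|(0 5 7)(12 13)| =6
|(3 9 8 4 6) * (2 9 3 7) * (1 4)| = 7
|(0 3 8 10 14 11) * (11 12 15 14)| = |(0 3 8 10 11)(12 15 14)| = 15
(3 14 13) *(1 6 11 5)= (1 6 11 5)(3 14 13)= [0, 6, 2, 14, 4, 1, 11, 7, 8, 9, 10, 5, 12, 3, 13]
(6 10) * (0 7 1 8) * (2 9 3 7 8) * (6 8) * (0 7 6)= (1 2 9 3 6 10 8 7)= [0, 2, 9, 6, 4, 5, 10, 1, 7, 3, 8]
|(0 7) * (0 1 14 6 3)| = |(0 7 1 14 6 3)| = 6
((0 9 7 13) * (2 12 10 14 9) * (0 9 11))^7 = ((0 2 12 10 14 11)(7 13 9))^7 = (0 2 12 10 14 11)(7 13 9)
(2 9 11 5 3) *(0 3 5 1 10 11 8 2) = (0 3)(1 10 11)(2 9 8) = [3, 10, 9, 0, 4, 5, 6, 7, 2, 8, 11, 1]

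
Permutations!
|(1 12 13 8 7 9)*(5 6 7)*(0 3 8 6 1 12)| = 5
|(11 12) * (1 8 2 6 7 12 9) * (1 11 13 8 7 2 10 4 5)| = 8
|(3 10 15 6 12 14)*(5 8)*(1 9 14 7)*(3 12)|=|(1 9 14 12 7)(3 10 15 6)(5 8)|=20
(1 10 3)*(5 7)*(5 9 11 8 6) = [0, 10, 2, 1, 4, 7, 5, 9, 6, 11, 3, 8] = (1 10 3)(5 7 9 11 8 6)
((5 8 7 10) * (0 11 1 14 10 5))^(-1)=((0 11 1 14 10)(5 8 7))^(-1)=(0 10 14 1 11)(5 7 8)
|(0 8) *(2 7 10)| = |(0 8)(2 7 10)| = 6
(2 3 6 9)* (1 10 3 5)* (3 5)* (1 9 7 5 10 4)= (10)(1 4)(2 3 6 7 5 9)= [0, 4, 3, 6, 1, 9, 7, 5, 8, 2, 10]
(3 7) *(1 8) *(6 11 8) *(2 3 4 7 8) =(1 6 11 2 3 8)(4 7) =[0, 6, 3, 8, 7, 5, 11, 4, 1, 9, 10, 2]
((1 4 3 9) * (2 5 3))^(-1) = (1 9 3 5 2 4)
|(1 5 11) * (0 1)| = 4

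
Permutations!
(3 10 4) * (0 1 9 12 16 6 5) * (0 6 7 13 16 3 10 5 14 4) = [1, 9, 2, 5, 10, 6, 14, 13, 8, 12, 0, 11, 3, 16, 4, 15, 7] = (0 1 9 12 3 5 6 14 4 10)(7 13 16)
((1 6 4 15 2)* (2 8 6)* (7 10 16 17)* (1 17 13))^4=((1 2 17 7 10 16 13)(4 15 8 6))^4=(1 10 2 16 17 13 7)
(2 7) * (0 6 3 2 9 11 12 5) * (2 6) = (0 2 7 9 11 12 5)(3 6) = [2, 1, 7, 6, 4, 0, 3, 9, 8, 11, 10, 12, 5]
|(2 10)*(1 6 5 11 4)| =|(1 6 5 11 4)(2 10)| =10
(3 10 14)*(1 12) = (1 12)(3 10 14) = [0, 12, 2, 10, 4, 5, 6, 7, 8, 9, 14, 11, 1, 13, 3]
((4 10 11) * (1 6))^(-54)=((1 6)(4 10 11))^(-54)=(11)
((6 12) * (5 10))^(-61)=(5 10)(6 12)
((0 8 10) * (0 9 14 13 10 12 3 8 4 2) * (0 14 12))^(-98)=((0 4 2 14 13 10 9 12 3 8))^(-98)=(0 2 13 9 3)(4 14 10 12 8)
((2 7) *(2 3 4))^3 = ((2 7 3 4))^3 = (2 4 3 7)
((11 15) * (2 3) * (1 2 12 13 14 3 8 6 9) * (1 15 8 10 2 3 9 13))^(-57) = ((1 3 12)(2 10)(6 13 14 9 15 11 8))^(-57) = (2 10)(6 8 11 15 9 14 13)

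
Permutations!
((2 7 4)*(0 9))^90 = (9)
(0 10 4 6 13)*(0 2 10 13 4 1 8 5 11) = (0 13 2 10 1 8 5 11)(4 6) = [13, 8, 10, 3, 6, 11, 4, 7, 5, 9, 1, 0, 12, 2]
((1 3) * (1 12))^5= ((1 3 12))^5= (1 12 3)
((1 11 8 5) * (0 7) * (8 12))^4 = ((0 7)(1 11 12 8 5))^4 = (1 5 8 12 11)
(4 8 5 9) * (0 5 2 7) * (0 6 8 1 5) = (1 5 9 4)(2 7 6 8) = [0, 5, 7, 3, 1, 9, 8, 6, 2, 4]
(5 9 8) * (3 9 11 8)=(3 9)(5 11 8)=[0, 1, 2, 9, 4, 11, 6, 7, 5, 3, 10, 8]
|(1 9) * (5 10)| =2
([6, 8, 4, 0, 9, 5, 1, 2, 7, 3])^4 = (0 7 3 8 9 1 4 6 2)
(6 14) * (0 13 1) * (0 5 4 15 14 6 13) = (1 5 4 15 14 13) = [0, 5, 2, 3, 15, 4, 6, 7, 8, 9, 10, 11, 12, 1, 13, 14]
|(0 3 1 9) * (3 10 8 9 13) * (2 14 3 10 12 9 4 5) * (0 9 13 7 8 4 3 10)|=60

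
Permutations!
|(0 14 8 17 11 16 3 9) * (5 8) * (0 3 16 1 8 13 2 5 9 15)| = 60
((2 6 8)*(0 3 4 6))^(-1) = (0 2 8 6 4 3)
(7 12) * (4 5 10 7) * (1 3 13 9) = (1 3 13 9)(4 5 10 7 12) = [0, 3, 2, 13, 5, 10, 6, 12, 8, 1, 7, 11, 4, 9]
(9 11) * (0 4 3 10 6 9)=(0 4 3 10 6 9 11)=[4, 1, 2, 10, 3, 5, 9, 7, 8, 11, 6, 0]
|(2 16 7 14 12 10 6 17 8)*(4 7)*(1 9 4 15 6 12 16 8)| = 18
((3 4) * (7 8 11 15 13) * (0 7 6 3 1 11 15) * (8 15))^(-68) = ((0 7 15 13 6 3 4 1 11))^(-68) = (0 6 11 13 1 15 4 7 3)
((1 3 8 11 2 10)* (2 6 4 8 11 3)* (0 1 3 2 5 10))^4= ((0 1 5 10 3 11 6 4 8 2))^4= (0 3 8 5 6)(1 11 2 10 4)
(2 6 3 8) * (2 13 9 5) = (2 6 3 8 13 9 5) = [0, 1, 6, 8, 4, 2, 3, 7, 13, 5, 10, 11, 12, 9]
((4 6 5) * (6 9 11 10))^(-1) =((4 9 11 10 6 5))^(-1) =(4 5 6 10 11 9)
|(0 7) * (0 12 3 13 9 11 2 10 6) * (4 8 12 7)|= 11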